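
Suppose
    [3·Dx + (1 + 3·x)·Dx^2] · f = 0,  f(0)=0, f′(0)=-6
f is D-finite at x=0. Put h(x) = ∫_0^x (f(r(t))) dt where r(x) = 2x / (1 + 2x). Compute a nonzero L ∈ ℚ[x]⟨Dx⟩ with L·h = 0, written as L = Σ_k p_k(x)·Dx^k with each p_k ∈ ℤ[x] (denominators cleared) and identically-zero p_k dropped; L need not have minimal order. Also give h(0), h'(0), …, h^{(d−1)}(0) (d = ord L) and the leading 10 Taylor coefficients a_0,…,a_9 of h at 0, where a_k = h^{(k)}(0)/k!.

L = (10 + 32·x)·Dx^2 + (1 + 10·x + 16·x^2)·Dx^3  (order 3).
h: a_k = 0, 0, -6, 20, -84, 408, -10912/5, 12480, -524256/7, 1398080/3, …
ICs: h(0) = 0, h′(0) = 0, h′′(0) = -12.

f: a_k = 0, -6, 9, -18, 81/2, -486/5, 243, -4374/7, 6561/4, -4374, …
h₀=f(r): pull back L_f along r ⇒ L₀.
h=∫h₀ ⇒ L = L₀·Dx.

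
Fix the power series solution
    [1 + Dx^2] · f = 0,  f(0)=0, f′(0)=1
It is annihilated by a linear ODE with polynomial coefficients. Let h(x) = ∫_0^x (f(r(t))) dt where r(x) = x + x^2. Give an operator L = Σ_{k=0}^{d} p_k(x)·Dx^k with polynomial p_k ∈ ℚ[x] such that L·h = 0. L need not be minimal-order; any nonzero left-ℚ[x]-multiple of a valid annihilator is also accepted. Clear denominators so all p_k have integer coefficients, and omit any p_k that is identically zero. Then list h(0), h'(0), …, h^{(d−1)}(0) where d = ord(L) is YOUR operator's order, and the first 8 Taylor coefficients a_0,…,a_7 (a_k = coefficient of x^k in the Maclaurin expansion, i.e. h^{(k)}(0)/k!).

f: a_k = 0, 1, 0, -1/6, 0, 1/120, 0, -1/5040, …
Change of var in L_f (x↦r) gives L₀.
h=∫h₀ ⇒ L = L₀·Dx.
L = (1 + 6·x + 12·x^2 + 8·x^3)·Dx - 2·Dx^2 + (1 + 2·x)·Dx^3  (order 3).
h: a_k = 0, 0, 1/2, 1/3, -1/24, -1/10, -59/720, -1/56, …
ICs: h(0) = 0, h′(0) = 0, h′′(0) = 1.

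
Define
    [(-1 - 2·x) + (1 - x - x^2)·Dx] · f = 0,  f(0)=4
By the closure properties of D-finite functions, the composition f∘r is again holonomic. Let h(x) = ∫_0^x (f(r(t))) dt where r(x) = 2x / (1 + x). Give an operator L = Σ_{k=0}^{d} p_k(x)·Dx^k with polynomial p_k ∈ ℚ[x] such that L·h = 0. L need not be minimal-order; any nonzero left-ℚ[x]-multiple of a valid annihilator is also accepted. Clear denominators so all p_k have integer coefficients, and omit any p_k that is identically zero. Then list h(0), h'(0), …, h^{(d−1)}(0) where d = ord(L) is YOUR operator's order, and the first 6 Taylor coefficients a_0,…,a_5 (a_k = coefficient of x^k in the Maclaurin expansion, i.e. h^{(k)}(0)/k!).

L = (2 + 10·x)·Dx + (-1 - x + 5·x^2 + 5·x^3)·Dx^2  (order 2).
h: a_k = 0, 4, 4, 8, 10, 24, …
ICs: h(0) = 0, h′(0) = 4.

f: a_k = 4, 4, 8, 12, 20, 32, …
Substitute x→r, Dx→(1/r')Dx; clear ⇒ L₀.
∫: right-multiply L₀ by Dx.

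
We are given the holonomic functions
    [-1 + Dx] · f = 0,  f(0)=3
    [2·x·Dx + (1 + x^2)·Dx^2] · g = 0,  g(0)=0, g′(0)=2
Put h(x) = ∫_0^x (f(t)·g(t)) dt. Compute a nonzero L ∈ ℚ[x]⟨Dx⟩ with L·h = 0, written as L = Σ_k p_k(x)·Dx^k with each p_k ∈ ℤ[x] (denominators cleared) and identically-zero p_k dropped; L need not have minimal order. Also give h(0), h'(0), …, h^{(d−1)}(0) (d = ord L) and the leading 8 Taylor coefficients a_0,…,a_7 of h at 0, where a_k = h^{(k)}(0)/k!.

L = (1 - 2·x + x^2)·Dx + (-2 + 2·x - 2·x^2)·Dx^2 + (1 + x^2)·Dx^3  (order 3).
h: a_k = 0, 0, 3, 2, 1/4, -1/5, 3/40, 11/84, …
ICs: h(0) = 0, h′(0) = 0, h′′(0) = 6.

f: a_k = 3, 3, 3/2, 1/2, 1/8, 1/40, 1/240, 1/1680, …
g: a_k = 0, 2, 0, -2/3, 0, 2/5, 0, -2/7, …
L₀ := L_f ⊗_s L_g (sym. prod.), ord ≤ 2.
h=∫h₀ ⇒ L = L₀·Dx.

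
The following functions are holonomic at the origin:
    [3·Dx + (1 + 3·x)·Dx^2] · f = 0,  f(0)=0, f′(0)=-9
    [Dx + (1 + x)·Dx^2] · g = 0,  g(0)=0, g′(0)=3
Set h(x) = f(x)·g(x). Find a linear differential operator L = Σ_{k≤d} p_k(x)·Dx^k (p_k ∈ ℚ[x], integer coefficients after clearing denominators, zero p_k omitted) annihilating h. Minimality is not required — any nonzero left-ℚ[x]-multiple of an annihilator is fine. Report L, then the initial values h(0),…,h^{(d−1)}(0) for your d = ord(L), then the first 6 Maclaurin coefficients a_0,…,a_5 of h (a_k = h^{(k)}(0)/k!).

L = (30 + 72·x + 54·x^2)·Dx + (76 + 354·x + 540·x^2 + 270·x^3)·Dx^2 + (29 + 200·x + 486·x^2 + 504·x^3 + 189·x^4)·Dx^3 + (2 + 19·x + 68·x^2 + 114·x^3 + 90·x^4 + 27·x^5)·Dx^4  (order 4).
h: a_k = 0, 0, -27, 54, -441/4, 243, …
ICs: h(0) = 0, h′(0) = 0, h′′(0) = -54, h′′′(0) = 324.

f: a_k = 0, -9, 27/2, -27, 243/4, -729/5, …
g: a_k = 0, 3, -3/2, 1, -3/4, 3/5, …
Product ⇒ symmetric product L₀, ord ≤ 4.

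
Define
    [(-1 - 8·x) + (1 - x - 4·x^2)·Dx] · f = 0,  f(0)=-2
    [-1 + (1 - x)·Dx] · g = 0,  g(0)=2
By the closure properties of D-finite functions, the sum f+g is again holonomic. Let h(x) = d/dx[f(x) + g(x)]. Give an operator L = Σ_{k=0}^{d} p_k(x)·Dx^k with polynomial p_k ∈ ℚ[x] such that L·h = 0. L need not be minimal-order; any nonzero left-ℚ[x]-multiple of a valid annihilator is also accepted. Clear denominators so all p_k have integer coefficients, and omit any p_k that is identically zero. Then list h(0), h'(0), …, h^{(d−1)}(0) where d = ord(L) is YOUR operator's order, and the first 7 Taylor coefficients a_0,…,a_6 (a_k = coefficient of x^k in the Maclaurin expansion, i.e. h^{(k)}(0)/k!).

f: a_k = -2, -2, -10, -18, -58, -130, -362, …
g: a_k = 2, 2, 2, 2, 2, 2, 2, …
Sum ⇒ L₀ = lclm(L_f,L_g) in ℚ(x)⟨Dx⟩.
Differentiate: ansatz ord ≤ ord L₀ ⇒ L.
L = (-6 - 96·x - 384·x^3 + 96·x^4) + (6 + 42·x - 24·x^2 + 144·x^3 - 372·x^4 + 96·x^5)·Dx + (-1 + 2·x - 9·x^2 + 24·x^3 + 28·x^4 - 60·x^5 + 16·x^6)·Dx^2  (order 2).
h: a_k = 0, -16, -48, -224, -640, -2160, -6160, …
ICs: h(0) = 0, h′(0) = -16.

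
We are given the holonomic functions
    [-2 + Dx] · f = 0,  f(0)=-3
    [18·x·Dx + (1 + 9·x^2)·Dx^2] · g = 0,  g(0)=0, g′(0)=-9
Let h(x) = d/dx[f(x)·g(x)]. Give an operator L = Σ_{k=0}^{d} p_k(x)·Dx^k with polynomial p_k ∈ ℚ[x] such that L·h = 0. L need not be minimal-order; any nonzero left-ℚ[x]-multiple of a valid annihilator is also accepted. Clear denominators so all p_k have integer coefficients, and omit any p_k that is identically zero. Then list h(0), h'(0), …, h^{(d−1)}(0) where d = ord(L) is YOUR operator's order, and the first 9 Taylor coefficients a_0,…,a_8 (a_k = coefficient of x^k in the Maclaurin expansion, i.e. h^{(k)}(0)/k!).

f: a_k = -3, -6, -6, -4, -2, -4/5, -4/15, -8/105, -2/105, …
g: a_k = 0, -9, 0, 27, 0, -729/5, 0, 6561/7, 0, …
Product ⇒ symmetric product L₀, ord ≤ 2.
h₀' ⇒ L via d/dx closure of L₀.
L = (-14 - 72·x + 558·x^2 - 648·x^3 + 324·x^4) + (5 + 54·x - 315·x^2 + 486·x^3 - 324·x^4)·Dx + (1 - 9·x + 18·x^2 - 81·x^3 + 81·x^4)·Dx^2  (order 2).
h: a_k = 27, 108, -81, -504, 1467, 4644, -69603/5, -283440/7, 903663/7, …
ICs: h(0) = 27, h′(0) = 108.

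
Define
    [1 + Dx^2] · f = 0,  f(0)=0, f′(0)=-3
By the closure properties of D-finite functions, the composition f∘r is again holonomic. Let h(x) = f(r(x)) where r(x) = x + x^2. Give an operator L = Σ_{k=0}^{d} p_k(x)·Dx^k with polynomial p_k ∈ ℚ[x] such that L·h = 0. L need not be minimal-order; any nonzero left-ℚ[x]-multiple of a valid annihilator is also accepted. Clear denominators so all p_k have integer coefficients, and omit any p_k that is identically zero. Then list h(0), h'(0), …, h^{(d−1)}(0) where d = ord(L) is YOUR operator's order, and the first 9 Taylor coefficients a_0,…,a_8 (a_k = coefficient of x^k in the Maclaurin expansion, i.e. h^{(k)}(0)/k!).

f: a_k = 0, -3, 0, 1/2, 0, -1/40, 0, 1/1680, 0, …
Change of var in L_f (x↦r) gives L₀.
L = (1 + 6·x + 12·x^2 + 8·x^3) - 2·Dx + (1 + 2·x)·Dx^2  (order 2).
h: a_k = 0, -3, -3, 1/2, 3/2, 59/40, 3/8, -419/1680, -59/240, …
ICs: h(0) = 0, h′(0) = -3.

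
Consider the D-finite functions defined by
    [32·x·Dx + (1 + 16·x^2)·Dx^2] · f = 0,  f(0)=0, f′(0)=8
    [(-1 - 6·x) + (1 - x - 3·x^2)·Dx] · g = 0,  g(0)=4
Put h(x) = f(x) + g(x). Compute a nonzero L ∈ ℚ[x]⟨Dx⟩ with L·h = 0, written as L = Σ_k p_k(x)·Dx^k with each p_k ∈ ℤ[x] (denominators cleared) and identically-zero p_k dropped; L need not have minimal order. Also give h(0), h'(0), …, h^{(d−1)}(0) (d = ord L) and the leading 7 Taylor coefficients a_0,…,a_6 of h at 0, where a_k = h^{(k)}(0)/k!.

f: a_k = 0, 8, 0, -128/3, 0, 2048/5, 0, …
g: a_k = 4, 4, 16, 28, 76, 160, 388, …
L₀ := lclm(L_f,L_g); ord L₀ ≤ 2+1.
L = (128 - 512·x - 10560·x^2 - 25344·x^3 - 95904·x^4 - 41472·x^6)·Dx + (-37 - 208·x + 206·x^2 - 1476·x^3 - 24336·x^4 - 66528·x^5 - 6912·x^6 - 41472·x^7)·Dx^2 + (4 + 21·x + 198·x^2 + 90·x^3 + 1775·x^4 - 4080·x^5 - 6336·x^6 - 2304·x^7 - 6912·x^8)·Dx^3  (order 3).
h: a_k = 4, 12, 16, -44/3, 76, 2848/5, 388, …
ICs: h(0) = 4, h′(0) = 12, h′′(0) = 32.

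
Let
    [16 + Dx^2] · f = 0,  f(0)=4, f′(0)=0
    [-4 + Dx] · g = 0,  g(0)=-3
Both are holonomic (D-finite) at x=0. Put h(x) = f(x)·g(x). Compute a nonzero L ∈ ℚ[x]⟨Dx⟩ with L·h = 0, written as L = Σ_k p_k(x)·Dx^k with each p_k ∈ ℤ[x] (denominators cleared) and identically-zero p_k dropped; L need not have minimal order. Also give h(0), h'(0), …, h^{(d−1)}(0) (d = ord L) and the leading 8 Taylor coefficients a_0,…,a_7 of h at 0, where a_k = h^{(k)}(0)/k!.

L = 32 - 8·Dx + Dx^2  (order 2).
h: a_k = -12, -48, 0, 256, 512, 2048/5, 0, -32768/105, …
ICs: h(0) = -12, h′(0) = -48.

f: a_k = 4, 0, -32, 0, 128/3, 0, -1024/45, 0, …
g: a_k = -3, -12, -24, -32, -32, -128/5, -256/15, -1024/105, …
L₀ := L_f ⊗_s L_g (sym. prod.), ord ≤ 2.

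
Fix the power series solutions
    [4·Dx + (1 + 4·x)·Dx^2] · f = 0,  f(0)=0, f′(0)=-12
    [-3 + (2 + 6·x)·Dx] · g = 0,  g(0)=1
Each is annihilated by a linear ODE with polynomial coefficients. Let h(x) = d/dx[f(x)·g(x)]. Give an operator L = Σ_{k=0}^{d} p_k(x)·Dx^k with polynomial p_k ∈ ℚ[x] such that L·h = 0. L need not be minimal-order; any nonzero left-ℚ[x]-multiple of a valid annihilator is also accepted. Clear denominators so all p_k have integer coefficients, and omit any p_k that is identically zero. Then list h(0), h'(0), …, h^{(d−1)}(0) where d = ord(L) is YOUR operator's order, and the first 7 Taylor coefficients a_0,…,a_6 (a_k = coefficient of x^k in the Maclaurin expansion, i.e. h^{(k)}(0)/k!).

L = (-33 + 72·x + 432·x^2) + (-4 + 324·x + 2160·x^2 + 3456·x^3)·Dx + (4 + 88·x + 612·x^2 + 1728·x^3 + 1728·x^4)·Dx^2  (order 2).
h: a_k = -12, 12, -87/2, 195, -28149/32, 620859/160, -21442563/1280, …
ICs: h(0) = -12, h′(0) = 12.

f: a_k = 0, -12, 24, -64, 192, -3072/5, 2048, …
g: a_k = 1, 3/2, -9/8, 27/16, -405/128, 1701/256, -15309/1024, …
Product ⇒ symmetric product L₀, ord ≤ 2.
h₀' ⇒ L via d/dx closure of L₀.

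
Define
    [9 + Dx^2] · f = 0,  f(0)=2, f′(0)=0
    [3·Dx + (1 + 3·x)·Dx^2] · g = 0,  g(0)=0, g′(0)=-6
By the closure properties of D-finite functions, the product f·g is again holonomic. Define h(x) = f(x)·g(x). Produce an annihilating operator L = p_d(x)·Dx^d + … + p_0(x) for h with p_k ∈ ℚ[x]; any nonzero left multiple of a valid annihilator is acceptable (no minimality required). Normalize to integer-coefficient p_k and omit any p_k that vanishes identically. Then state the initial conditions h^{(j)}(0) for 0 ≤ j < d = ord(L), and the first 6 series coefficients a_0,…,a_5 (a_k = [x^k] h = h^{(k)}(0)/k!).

L = (-81 + 486·x + 4617·x^2 + 11664·x^3 + 8748·x^4) + (36 + 540·x + 1944·x^2 + 1944·x^3)·Dx + (180·x + 1134·x^2 + 2592·x^3 + 1944·x^4)·Dx^2 + (4 + 60·x + 216·x^2 + 216·x^3)·Dx^3 + (1 + 14·x + 69·x^2 + 144·x^3 + 108·x^4)·Dx^4  (order 4).
h: a_k = 0, -12, 18, 18, 0, -729/10, …
ICs: h(0) = 0, h′(0) = -12, h′′(0) = 36, h′′′(0) = 108.

f: a_k = 2, 0, -9, 0, 27/4, 0, …
g: a_k = 0, -6, 9, -18, 81/2, -486/5, …
L₀ := L_f ⊗_s L_g (sym. prod.), ord ≤ 4.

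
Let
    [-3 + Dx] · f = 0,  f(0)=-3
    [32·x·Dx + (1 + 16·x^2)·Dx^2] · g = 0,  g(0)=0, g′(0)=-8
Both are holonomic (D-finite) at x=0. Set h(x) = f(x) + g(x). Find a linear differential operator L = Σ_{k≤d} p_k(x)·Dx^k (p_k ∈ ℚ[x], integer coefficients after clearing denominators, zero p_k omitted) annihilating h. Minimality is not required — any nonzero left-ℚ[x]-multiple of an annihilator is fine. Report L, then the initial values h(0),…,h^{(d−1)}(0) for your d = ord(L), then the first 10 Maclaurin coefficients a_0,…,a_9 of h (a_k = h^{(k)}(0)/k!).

L = (96 - 288·x - 4608·x^2 - 4608·x^3)·Dx + (-41 + 1248·x^2 - 2304·x^4)·Dx^2 + (3 + 32·x + 96·x^2 + 512·x^3 + 768·x^4)·Dx^3  (order 3).
h: a_k = -3, -17, -27/2, 175/6, -81/8, -16627/40, -243/80, 2620711/560, -2187/4480, -2348816801/40320, …
ICs: h(0) = -3, h′(0) = -17, h′′(0) = -27.

f: a_k = -3, -9, -27/2, -27/2, -81/8, -243/40, -243/80, -729/560, -2187/4480, -729/4480, …
g: a_k = 0, -8, 0, 128/3, 0, -2048/5, 0, 32768/7, 0, -524288/9, …
f+g: L₀ = lclm(L_f,L_g), ord ≤ 1+2.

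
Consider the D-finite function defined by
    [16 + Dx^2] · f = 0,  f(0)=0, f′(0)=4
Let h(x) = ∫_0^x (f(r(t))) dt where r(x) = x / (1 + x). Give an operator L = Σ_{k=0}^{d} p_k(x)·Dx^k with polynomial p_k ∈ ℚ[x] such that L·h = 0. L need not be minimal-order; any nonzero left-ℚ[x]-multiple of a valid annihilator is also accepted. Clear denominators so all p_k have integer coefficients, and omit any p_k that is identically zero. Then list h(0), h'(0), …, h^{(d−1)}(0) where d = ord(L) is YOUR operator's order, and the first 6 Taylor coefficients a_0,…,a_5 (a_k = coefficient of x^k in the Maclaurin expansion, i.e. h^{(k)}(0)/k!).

L = 16·Dx + (2 + 6·x + 6·x^2 + 2·x^3)·Dx^2 + (1 + 4·x + 6·x^2 + 4·x^3 + x^4)·Dx^3  (order 3).
h: a_k = 0, 0, 2, -4/3, -5/3, 28/5, …
ICs: h(0) = 0, h′(0) = 0, h′′(0) = 4.

f: a_k = 0, 4, 0, -32/3, 0, 128/15, …
Change of var in L_f (x↦r) gives L₀.
Integrate: L := L₀·Dx.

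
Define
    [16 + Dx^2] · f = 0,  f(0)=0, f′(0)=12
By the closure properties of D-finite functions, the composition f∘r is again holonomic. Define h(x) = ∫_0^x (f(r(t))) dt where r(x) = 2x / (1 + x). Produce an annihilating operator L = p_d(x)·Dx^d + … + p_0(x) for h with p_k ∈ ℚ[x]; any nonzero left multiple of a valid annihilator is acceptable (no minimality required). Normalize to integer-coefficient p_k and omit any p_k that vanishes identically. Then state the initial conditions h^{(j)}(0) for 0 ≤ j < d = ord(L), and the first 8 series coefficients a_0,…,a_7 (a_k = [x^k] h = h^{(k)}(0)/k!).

f: a_k = 0, 12, 0, -32, 0, 128/5, 0, -1024/105, …
Change of var in L_f (x↦r) gives L₀.
∫: right-multiply L₀ by Dx.
L = 64·Dx + (2 + 6·x + 6·x^2 + 2·x^3)·Dx^2 + (1 + 4·x + 6·x^2 + 4·x^3 + x^4)·Dx^3  (order 3).
h: a_k = 0, 0, 12, -8, -58, 744/5, -1732/15, -1560/7, …
ICs: h(0) = 0, h′(0) = 0, h′′(0) = 24.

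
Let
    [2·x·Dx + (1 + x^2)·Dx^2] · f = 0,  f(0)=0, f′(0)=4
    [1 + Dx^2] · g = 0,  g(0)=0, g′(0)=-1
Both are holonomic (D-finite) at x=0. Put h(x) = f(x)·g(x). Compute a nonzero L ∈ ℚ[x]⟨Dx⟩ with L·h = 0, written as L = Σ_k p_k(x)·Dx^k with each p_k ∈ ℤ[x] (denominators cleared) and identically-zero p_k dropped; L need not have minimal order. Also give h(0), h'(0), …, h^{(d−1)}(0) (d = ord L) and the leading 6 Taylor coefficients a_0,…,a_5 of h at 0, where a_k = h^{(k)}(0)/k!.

L = (10 + 26·x^2 + 11·x^4 + 4·x^6 + x^8) + (12·x + 20·x^3 + 12·x^5 + 4·x^7)·Dx + (12 + 32·x^2 + 18·x^4 + 8·x^6 + 2·x^8)·Dx^2 + (12·x + 20·x^3 + 12·x^5 + 4·x^7)·Dx^3 + (2 + 6·x^2 + 7·x^4 + 4·x^6 + x^8)·Dx^4  (order 4).
h: a_k = 0, 0, -4, 0, 2, 0, …
ICs: h(0) = 0, h′(0) = 0, h′′(0) = -8, h′′′(0) = 0.

f: a_k = 0, 4, 0, -4/3, 0, 4/5, …
g: a_k = 0, -1, 0, 1/6, 0, -1/120, …
Product ⇒ symmetric product L₀, ord ≤ 4.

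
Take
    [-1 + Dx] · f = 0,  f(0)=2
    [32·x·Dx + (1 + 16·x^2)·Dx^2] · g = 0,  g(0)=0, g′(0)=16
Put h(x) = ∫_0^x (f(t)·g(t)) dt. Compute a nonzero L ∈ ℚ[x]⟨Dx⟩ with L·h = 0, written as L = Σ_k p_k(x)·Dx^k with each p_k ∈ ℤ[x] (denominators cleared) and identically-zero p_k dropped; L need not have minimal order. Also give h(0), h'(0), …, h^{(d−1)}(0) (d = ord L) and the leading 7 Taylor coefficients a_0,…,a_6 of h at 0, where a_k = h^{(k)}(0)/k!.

L = (1 - 32·x + 16·x^2)·Dx + (-2 + 32·x - 32·x^2)·Dx^2 + (1 + 16·x^2)·Dx^3  (order 3).
h: a_k = 0, 0, 16, 32/3, -116/3, -496/15, 3886/15, …
ICs: h(0) = 0, h′(0) = 0, h′′(0) = 32.

f: a_k = 2, 2, 1, 1/3, 1/12, 1/60, 1/360, …
g: a_k = 0, 16, 0, -256/3, 0, 4096/5, 0, …
h₀=f·g: eliminate ⇒ L₀, order ≤ 1·2.
Integrate: L := L₀·Dx.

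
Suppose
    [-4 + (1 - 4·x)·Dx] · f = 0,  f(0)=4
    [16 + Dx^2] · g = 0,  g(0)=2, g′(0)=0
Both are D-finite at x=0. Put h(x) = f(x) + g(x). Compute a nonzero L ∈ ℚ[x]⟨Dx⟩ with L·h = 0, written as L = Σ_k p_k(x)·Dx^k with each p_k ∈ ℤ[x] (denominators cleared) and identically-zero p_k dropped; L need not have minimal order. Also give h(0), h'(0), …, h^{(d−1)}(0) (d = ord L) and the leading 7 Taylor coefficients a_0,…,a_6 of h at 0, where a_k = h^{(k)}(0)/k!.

f: a_k = 4, 16, 64, 256, 1024, 4096, 16384, …
g: a_k = 2, 0, -16, 0, 64/3, 0, -512/45, …
f+g: L₀ = lclm(L_f,L_g), ord ≤ 1+2.
L = (448 - 512·x + 1024·x^2) + (-48 + 320·x - 768·x^2 + 1024·x^3)·Dx + (28 - 32·x + 64·x^2)·Dx^2 + (-3 + 20·x - 48·x^2 + 64·x^3)·Dx^3  (order 3).
h: a_k = 6, 16, 48, 256, 3136/3, 4096, 736768/45, …
ICs: h(0) = 6, h′(0) = 16, h′′(0) = 96.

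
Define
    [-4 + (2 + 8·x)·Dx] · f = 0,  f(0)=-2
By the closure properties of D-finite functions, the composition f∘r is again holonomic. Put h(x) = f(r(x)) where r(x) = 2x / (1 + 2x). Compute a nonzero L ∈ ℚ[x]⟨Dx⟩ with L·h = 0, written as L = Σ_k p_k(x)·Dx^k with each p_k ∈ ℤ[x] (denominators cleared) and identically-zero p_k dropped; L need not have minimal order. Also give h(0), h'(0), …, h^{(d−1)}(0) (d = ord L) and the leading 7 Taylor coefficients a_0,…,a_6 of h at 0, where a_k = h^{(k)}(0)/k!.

f: a_k = -2, -4, 4, -8, 20, -56, 168, …
Substitute x→r, Dx→(1/r')Dx; clear ⇒ L₀.
L = -4 + (1 + 12·x + 20·x^2)·Dx  (order 1).
h: a_k = -2, -8, 32, -160, 960, -6528, 48128, …
ICs: h(0) = -2.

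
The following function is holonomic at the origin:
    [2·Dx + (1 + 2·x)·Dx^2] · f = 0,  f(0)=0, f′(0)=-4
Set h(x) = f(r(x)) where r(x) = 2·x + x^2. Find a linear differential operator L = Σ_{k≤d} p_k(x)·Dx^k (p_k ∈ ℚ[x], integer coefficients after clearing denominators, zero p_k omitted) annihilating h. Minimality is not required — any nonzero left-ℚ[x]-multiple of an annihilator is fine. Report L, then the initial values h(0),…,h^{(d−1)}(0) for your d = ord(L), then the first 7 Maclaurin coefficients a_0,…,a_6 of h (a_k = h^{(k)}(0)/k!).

L = (3 + 4·x + 2·x^2)·Dx + (1 + 5·x + 6·x^2 + 2·x^3)·Dx^2  (order 2).
h: a_k = 0, -8, 12, -80/3, 68, -928/5, 528, …
ICs: h(0) = 0, h′(0) = -8.

f: a_k = 0, -4, 4, -16/3, 8, -64/5, 64/3, …
f∘r: x↦r, Dx↦Dx/r' in L_f ⇒ L₀.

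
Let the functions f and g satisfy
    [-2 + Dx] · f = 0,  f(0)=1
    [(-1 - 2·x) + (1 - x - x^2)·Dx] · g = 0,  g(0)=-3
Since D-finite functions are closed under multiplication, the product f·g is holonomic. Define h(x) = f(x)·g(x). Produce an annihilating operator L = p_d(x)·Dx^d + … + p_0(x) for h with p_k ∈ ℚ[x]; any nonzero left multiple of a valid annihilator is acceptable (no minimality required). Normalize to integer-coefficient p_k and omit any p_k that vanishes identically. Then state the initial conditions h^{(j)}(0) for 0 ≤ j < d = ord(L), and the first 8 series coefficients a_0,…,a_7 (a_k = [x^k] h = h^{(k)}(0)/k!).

L = (3 - 2·x^2) + (-1 + x + x^2)·Dx  (order 1).
h: a_k = -3, -9, -18, -31, -51, -414/5, -2011/15, -7593/35, …
ICs: h(0) = -3.

f: a_k = 1, 2, 2, 4/3, 2/3, 4/15, 4/45, 8/315, …
g: a_k = -3, -3, -6, -9, -15, -24, -39, -63, …
f·g: L₀ = L_f ⊗_s L_g, ord ≤ 1·1.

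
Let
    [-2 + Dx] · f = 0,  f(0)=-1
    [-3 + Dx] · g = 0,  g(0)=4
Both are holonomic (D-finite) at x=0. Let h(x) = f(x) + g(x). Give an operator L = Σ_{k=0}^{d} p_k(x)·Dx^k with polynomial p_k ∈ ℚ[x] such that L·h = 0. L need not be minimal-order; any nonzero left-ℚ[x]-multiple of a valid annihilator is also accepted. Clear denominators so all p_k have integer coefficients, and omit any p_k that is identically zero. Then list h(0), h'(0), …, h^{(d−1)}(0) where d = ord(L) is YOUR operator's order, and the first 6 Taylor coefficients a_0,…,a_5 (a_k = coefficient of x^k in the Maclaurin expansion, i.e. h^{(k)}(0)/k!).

f: a_k = -1, -2, -2, -4/3, -2/3, -4/15, …
g: a_k = 4, 12, 18, 18, 27/2, 81/10, …
L₀ := lclm(L_f,L_g); ord L₀ ≤ 1+1.
L = 6 - 5·Dx + Dx^2  (order 2).
h: a_k = 3, 10, 16, 50/3, 77/6, 47/6, …
ICs: h(0) = 3, h′(0) = 10.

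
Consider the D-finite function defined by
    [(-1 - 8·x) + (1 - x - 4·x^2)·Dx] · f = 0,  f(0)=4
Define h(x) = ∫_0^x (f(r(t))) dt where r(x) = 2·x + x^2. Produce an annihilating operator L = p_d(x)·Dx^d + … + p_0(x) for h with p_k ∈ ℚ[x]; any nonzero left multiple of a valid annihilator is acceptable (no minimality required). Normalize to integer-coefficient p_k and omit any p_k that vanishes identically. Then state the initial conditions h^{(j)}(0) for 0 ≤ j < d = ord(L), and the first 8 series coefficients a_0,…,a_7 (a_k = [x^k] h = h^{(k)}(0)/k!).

L = (2 + 34·x + 48·x^2 + 16·x^3)·Dx + (-1 + 2·x + 17·x^2 + 16·x^3 + 4·x^4)·Dx^2  (order 2).
h: a_k = 0, 4, 4, 28, 92, 2308/5, 6124/3, 69956/7, …
ICs: h(0) = 0, h′(0) = 4.

f: a_k = 4, 4, 20, 36, 116, 260, 724, 1764, …
L₀ from L_f via x↦r, Dx↦r'^{-1}Dx.
∫: right-multiply L₀ by Dx.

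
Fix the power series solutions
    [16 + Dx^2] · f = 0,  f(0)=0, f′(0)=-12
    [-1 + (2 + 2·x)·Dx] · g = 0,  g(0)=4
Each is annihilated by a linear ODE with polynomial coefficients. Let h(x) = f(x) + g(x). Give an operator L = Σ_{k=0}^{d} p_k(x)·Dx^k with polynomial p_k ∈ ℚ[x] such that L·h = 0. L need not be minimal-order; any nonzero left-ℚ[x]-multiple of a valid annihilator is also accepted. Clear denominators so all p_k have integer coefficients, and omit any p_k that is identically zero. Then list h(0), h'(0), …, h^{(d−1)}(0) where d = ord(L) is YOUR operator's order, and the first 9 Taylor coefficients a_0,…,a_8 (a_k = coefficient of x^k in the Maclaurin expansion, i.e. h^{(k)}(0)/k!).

f: a_k = 0, -12, 0, 32, 0, -128/5, 0, 1024/105, 0, …
g: a_k = 4, 2, -1/2, 1/4, -5/32, 7/64, -21/256, 33/512, -429/8192, …
Sum ⇒ L₀ = lclm(L_f,L_g) in ℚ(x)⟨Dx⟩.
L = (-1072 - 2048·x - 1024·x^2) + (2016 + 6112·x + 6144·x^2 + 2048·x^3)·Dx + (-67 - 128·x - 64·x^2)·Dx^2 + (126 + 382·x + 384·x^2 + 128·x^3)·Dx^3  (order 3).
h: a_k = 4, -10, -1/2, 129/4, -5/32, -8157/320, -21/256, 527753/53760, -429/8192, …
ICs: h(0) = 4, h′(0) = -10, h′′(0) = -1.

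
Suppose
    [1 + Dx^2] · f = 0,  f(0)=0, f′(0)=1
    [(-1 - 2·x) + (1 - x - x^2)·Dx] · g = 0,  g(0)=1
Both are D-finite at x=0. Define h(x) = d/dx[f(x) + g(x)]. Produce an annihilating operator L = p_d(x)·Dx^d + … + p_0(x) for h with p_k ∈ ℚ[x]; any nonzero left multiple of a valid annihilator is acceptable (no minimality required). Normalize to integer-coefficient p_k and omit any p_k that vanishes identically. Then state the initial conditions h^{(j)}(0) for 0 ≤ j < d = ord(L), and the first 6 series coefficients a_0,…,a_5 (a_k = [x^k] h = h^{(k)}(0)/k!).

f: a_k = 0, 1, 0, -1/6, 0, 1/120, …
g: a_k = 1, 1, 2, 3, 5, 8, …
h₀=f+g: left-lcm gives L₀, ord ≤ 3.
h=h₀': d/dx-closure on L₀ ⇒ L.
L = (124 + 358·x + 470·x^2 + 230·x^3 + 130·x^4 + 18·x^5 + 6·x^6) + (-19 - 29·x + 36·x^2 + 55·x^3 + 50·x^4 + 27·x^5 + 7·x^6 + 2·x^7)·Dx + (124 + 358·x + 470·x^2 + 230·x^3 + 130·x^4 + 18·x^5 + 6·x^6)·Dx^2 + (-19 - 29·x + 36·x^2 + 55·x^3 + 50·x^4 + 27·x^5 + 7·x^6 + 2·x^7)·Dx^3  (order 3).
h: a_k = 2, 4, 17/2, 20, 961/24, 78, …
ICs: h(0) = 2, h′(0) = 4, h′′(0) = 17.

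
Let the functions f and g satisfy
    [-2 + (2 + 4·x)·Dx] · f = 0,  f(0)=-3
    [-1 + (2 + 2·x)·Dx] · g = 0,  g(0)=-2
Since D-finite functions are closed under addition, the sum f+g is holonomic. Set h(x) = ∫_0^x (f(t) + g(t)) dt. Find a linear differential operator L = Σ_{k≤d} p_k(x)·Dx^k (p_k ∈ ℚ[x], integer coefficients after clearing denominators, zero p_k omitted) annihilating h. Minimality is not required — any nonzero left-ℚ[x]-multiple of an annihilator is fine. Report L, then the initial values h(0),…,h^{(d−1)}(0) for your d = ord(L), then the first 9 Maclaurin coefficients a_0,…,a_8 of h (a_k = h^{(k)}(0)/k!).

f: a_k = -3, -3, 3/2, -3/2, 15/8, -21/8, 63/16, -99/16, 1287/128, …
g: a_k = -2, -1, 1/4, -1/8, 5/64, -7/128, 21/512, -33/1024, 429/16384, …
Sum ⇒ L₀ = lclm(L_f,L_g) in ℚ(x)⟨Dx⟩.
h=∫₀ˣh₀: take L = L₀·Dx.
L = -Dx + (3 + 4·x)·Dx^2 + (2 + 6·x + 4·x^2)·Dx^3  (order 3).
h: a_k = 0, -5, -2, 7/12, -13/32, 25/64, -343/768, 291/512, -6369/8192, …
ICs: h(0) = 0, h′(0) = -5, h′′(0) = -4.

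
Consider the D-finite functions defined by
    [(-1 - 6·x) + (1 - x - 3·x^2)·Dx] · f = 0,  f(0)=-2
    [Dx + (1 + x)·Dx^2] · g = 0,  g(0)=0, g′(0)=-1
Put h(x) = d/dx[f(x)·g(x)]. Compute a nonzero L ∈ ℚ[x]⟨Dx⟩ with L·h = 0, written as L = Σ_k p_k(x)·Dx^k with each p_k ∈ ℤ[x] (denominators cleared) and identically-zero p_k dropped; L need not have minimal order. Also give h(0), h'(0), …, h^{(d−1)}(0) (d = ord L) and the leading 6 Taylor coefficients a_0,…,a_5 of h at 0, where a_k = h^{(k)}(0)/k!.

f: a_k = -2, -2, -8, -14, -38, -80, …
g: a_k = 0, -1, 1/2, -1/3, 1/4, -1/5, …
Sym-product of L_f,L_g gives L₀ (≤ ord 2).
Differentiate: ansatz ord ≤ ord L₀ ⇒ L.
L = (142 + 378·x + 324·x^2) + (19 + 173·x + 396·x^2 + 252·x^3)·Dx + (-7 - 12·x + 28·x^2 + 69·x^3 + 36·x^4)·Dx^2  (order 2).
h: a_k = 2, 2, 23, 122/3, 1007/6, 1912/5, …
ICs: h(0) = 2, h′(0) = 2.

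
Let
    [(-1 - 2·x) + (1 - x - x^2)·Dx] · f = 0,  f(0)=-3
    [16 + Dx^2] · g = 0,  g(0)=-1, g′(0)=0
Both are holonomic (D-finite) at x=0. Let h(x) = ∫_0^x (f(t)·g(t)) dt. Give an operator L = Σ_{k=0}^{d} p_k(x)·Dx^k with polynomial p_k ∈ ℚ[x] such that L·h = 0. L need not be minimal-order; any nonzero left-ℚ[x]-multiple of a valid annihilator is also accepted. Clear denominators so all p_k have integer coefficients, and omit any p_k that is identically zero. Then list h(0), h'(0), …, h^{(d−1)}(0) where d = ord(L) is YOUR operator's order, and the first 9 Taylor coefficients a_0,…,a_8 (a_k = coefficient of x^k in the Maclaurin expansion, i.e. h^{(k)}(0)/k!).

L = (-14 + 16·x + 16·x^2)·Dx + (2 + 4·x)·Dx^2 + (-1 + x + x^2)·Dx^3  (order 3).
h: a_k = 0, 3, 3/2, -6, -15/4, -1/5, -8/3, -73/15, -751/120, …
ICs: h(0) = 0, h′(0) = 3, h′′(0) = 3.

f: a_k = -3, -3, -6, -9, -15, -24, -39, -63, -102, …
g: a_k = -1, 0, 8, 0, -32/3, 0, 256/45, 0, -512/315, …
L₀ := L_f ⊗_s L_g (sym. prod.), ord ≤ 2.
∫: right-multiply L₀ by Dx.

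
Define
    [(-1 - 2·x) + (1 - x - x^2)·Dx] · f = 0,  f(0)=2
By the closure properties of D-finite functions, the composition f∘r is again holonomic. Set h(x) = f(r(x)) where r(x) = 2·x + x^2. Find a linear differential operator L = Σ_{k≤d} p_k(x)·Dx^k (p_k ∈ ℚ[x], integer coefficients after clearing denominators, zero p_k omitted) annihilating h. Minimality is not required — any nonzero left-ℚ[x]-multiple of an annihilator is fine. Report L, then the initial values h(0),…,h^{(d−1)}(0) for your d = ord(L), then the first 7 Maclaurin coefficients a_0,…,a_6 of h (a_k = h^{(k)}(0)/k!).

f: a_k = 2, 2, 4, 6, 10, 16, 26, …
h₀=f(r): pull back L_f along r ⇒ L₀.
L = (2 + 10·x + 12·x^2 + 4·x^3) + (-1 + 2·x + 5·x^2 + 4·x^3 + x^4)·Dx  (order 1).
h: a_k = 2, 4, 18, 64, 236, 868, 3190, …
ICs: h(0) = 2.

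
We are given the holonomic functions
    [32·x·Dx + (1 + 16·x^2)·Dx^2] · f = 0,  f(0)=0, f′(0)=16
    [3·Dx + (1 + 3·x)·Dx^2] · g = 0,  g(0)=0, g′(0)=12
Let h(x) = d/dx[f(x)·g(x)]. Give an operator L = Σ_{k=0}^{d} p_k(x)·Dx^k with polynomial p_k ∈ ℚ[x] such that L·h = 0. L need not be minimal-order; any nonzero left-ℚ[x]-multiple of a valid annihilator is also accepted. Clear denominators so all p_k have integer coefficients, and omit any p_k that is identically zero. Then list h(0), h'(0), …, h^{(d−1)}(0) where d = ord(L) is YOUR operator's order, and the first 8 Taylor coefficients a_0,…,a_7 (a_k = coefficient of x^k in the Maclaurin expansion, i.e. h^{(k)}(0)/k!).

L = (15744 + 89280·x + 811008·x^2 + 5299200·x^3 + 13271040·x^4 + 17252352·x^5 + 21233664·x^7) + (4258 + 91200·x + 775488·x^2 + 4635648·x^3 + 18247680·x^4 + 41140224·x^5 + 46448640·x^6 + 21233664·x^7 + 74317824·x^8)·Dx + (492 + 12548·x + 131328·x^2 + 747968·x^3 + 3219456·x^4 + 10146816·x^5 + 21233664·x^6 + 24920064·x^7 + 21233664·x^8 + 42467328·x^9)·Dx^2 + (73 + 822·x + 6161·x^2 + 34944·x^3 + 151168·x^4 + 500736·x^5 + 1322496·x^6 + 2654208·x^7 + 3244032·x^8 + 3538944·x^9 + 5308416·x^10)·Dx^3  (order 3).
h: a_k = 0, 384, -864, -1792, 1200, 296064/5, -546336/5, -3177984/5, …
ICs: h(0) = 0, h′(0) = 384, h′′(0) = -1728.

f: a_k = 0, 16, 0, -256/3, 0, 4096/5, 0, -65536/7, …
g: a_k = 0, 12, -18, 36, -81, 972/5, -486, 8748/7, …
h₀=f·g: eliminate ⇒ L₀, order ≤ 2·2.
Derive L from L₀ (diff closure).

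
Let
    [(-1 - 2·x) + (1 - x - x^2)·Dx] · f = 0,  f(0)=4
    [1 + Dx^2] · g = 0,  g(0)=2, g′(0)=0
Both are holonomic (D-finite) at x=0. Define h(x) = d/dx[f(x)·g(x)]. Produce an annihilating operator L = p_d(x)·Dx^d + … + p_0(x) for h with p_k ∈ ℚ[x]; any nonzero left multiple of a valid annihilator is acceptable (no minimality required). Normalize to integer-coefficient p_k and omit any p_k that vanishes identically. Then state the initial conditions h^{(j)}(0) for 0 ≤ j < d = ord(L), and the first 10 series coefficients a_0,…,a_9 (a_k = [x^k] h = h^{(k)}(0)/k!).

f: a_k = 4, 4, 8, 12, 20, 32, 52, 84, 136, 220, …
g: a_k = 2, 0, -1, 0, 1/12, 0, -1/360, 0, 1/20160, 0, …
Sym-product of L_f,L_g gives L₀ (≤ ord 2).
h=h₀': d/dx-closure on L₀ ⇒ L.
L = (3 - 2·x - x^2 + 2·x^3 + x^4) + (4 + 10·x + 6·x^2 + 4·x^3)·Dx + (-1 + x^2 + 2·x^3 + x^4)·Dx^2  (order 2).
h: a_k = 8, 24, 60, 388/3, 785/3, 7619/15, 86303/90, 124121/70, 1807513/560, 263214179/45360, …
ICs: h(0) = 8, h′(0) = 24.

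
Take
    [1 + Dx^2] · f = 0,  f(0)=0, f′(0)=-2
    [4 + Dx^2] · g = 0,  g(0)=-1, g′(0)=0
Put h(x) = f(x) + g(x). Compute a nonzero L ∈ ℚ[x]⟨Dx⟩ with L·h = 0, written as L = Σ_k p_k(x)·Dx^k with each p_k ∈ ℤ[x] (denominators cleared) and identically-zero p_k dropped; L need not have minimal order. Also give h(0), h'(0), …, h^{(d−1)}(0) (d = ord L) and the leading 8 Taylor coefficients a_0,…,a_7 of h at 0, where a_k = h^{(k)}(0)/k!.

L = 4 + 5·Dx^2 + Dx^4  (order 4).
h: a_k = -1, -2, 2, 1/3, -2/3, -1/60, 4/45, 1/2520, …
ICs: h(0) = -1, h′(0) = -2, h′′(0) = 4, h′′′(0) = 2.

f: a_k = 0, -2, 0, 1/3, 0, -1/60, 0, 1/2520, …
g: a_k = -1, 0, 2, 0, -2/3, 0, 4/45, 0, …
Weyl lclm of L_f,L_g ⇒ L₀ (ord ≤ 4).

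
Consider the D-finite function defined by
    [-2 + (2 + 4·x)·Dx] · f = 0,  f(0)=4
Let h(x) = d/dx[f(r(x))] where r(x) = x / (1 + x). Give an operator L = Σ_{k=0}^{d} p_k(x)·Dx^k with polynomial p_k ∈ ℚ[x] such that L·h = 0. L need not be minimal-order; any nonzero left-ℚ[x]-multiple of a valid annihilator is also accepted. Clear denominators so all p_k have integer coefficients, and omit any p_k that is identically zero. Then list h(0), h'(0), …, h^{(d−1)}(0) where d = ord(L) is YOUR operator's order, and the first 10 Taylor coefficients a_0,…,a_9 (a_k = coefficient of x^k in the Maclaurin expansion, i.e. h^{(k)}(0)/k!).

L = (-3 - 6·x) + (-1 - 4·x - 3·x^2)·Dx  (order 1).
h: a_k = 4, -12, 30, -74, 375/2, -981/2, 5271/4, -14445/4, 321291/32, -902785/32, …
ICs: h(0) = 4.

f: a_k = 4, 4, -2, 2, -5/2, 7/2, -21/4, 33/4, -429/32, 715/32, …
f∘r: x↦r, Dx↦Dx/r' in L_f ⇒ L₀.
h=h₀': d/dx-closure on L₀ ⇒ L.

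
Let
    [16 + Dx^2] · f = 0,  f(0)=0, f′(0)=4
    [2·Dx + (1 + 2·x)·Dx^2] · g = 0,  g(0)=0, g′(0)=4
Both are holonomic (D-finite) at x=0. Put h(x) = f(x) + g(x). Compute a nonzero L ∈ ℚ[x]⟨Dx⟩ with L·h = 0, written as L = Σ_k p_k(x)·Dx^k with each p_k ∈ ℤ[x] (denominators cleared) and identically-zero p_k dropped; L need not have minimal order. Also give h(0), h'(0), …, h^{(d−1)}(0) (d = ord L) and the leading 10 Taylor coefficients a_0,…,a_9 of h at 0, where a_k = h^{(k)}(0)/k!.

f: a_k = 0, 4, 0, -32/3, 0, 128/15, 0, -1024/315, 0, 2048/2835, …
g: a_k = 0, 4, -4, 16/3, -8, 64/5, -64/3, 256/7, -64, 1024/9, …
f+g: L₀ = lclm(L_f,L_g), ord ≤ 2+2.
L = (160 + 256·x + 256·x^2)·Dx + (48 + 224·x + 384·x^2 + 256·x^3)·Dx^2 + (10 + 16·x + 16·x^2)·Dx^3 + (3 + 14·x + 24·x^2 + 16·x^3)·Dx^4  (order 4).
h: a_k = 0, 8, -4, -16/3, -8, 64/3, -64/3, 10496/315, -64, 324608/2835, …
ICs: h(0) = 0, h′(0) = 8, h′′(0) = -8, h′′′(0) = -32.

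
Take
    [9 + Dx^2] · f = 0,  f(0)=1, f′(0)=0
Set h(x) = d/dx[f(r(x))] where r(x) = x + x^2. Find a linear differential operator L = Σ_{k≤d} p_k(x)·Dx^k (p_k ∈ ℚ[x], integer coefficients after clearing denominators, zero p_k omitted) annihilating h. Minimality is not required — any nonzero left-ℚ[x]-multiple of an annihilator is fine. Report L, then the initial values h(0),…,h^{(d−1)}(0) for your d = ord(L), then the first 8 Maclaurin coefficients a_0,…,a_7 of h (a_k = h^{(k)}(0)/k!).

f: a_k = 1, 0, -9/2, 0, 27/8, 0, -81/80, 0, …
Substitute x→r, Dx→(1/r')Dx; clear ⇒ L₀.
Derive L from L₀ (diff closure).
L = (21 + 72·x + 216·x^2 + 288·x^3 + 144·x^4) + (-6 - 12·x)·Dx + (1 + 4·x + 4·x^2)·Dx^2  (order 2).
h: a_k = 0, -9, -27, -9/2, 135/2, 4617/40, 2079/40, -52191/560, …
ICs: h(0) = 0, h′(0) = -9.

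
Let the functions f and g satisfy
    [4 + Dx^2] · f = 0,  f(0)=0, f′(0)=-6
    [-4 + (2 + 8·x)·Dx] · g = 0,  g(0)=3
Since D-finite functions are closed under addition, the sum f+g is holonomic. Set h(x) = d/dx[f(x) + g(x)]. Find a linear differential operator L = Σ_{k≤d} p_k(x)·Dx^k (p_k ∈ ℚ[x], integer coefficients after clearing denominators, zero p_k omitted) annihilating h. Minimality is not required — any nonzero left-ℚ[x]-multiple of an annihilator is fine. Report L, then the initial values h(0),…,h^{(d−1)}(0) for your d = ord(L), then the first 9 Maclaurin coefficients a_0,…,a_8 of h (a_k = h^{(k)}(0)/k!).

f: a_k = 0, -6, 0, 4, 0, -4/5, 0, 8/105, 0, …
g: a_k = 3, 6, -6, 12, -30, 84, -252, 792, -2574, …
f+g: L₀ = lclm(L_f,L_g), ord ≤ 2+1.
h=h₀': d/dx-closure on L₀ ⇒ L.
L = (-32 - 16·x - 32·x^2) + (-4 - 24·x - 48·x^2 - 64·x^3)·Dx + (-8 - 4·x - 8·x^2)·Dx^2 + (-1 - 6·x - 12·x^2 - 16·x^3)·Dx^3  (order 3).
h: a_k = 0, -12, 48, -120, 416, -1512, 83168/15, -20592, 8108096/105, …
ICs: h(0) = 0, h′(0) = -12, h′′(0) = 96.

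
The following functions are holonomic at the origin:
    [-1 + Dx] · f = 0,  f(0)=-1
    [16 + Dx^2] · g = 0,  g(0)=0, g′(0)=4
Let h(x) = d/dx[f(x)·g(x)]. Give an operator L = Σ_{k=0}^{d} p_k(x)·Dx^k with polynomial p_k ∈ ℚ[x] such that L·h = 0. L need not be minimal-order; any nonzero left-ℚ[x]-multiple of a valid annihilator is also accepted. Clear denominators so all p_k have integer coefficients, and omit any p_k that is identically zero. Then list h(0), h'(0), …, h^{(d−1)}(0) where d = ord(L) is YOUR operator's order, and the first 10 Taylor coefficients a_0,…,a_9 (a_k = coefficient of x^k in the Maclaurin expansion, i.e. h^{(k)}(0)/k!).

f: a_k = -1, -1, -1/2, -1/6, -1/24, -1/120, -1/720, -1/5040, -1/40320, -1/362880, …
g: a_k = 0, 4, 0, -32/3, 0, 128/15, 0, -1024/315, 0, 2048/2835, …
Product ⇒ symmetric product L₀, ord ≤ 2.
h₀' ⇒ L via d/dx closure of L₀.
L = 17 - 2·Dx + Dx^2  (order 2).
h: a_k = -4, -8, 26, 40, -101/6, -611/15, -727/180, 46/3, 50999/10080, -113221/45360, …
ICs: h(0) = -4, h′(0) = -8.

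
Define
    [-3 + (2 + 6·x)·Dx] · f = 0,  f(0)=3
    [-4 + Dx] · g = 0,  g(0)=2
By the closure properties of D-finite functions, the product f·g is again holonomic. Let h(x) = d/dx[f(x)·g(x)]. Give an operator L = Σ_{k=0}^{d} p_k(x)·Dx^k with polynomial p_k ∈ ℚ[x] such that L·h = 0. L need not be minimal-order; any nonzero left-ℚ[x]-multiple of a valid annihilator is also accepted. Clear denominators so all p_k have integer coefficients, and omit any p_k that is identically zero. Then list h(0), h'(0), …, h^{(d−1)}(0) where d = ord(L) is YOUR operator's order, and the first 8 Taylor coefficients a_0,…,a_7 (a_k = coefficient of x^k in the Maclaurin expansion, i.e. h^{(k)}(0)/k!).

f: a_k = 3, 9/2, -27/8, 81/16, -1215/128, 5103/256, -45927/1024, 216513/2048, …
g: a_k = 2, 8, 16, 64/3, 64/3, 256/15, 512/45, 2048/315, …
Sym-product of L_f,L_g gives L₀ (≤ ord 1).
Differentiate: ansatz ord ≤ ord L₀ ⇒ L.
L = (103 + 528·x + 576·x^2) + (-22 - 114·x - 144·x^2)·Dx  (order 1).
h: a_k = 33, 309/2, 2859/8, 8161/16, 76883/128, 497863/1280, 9695729/15360, -133285631/215040, …
ICs: h(0) = 33.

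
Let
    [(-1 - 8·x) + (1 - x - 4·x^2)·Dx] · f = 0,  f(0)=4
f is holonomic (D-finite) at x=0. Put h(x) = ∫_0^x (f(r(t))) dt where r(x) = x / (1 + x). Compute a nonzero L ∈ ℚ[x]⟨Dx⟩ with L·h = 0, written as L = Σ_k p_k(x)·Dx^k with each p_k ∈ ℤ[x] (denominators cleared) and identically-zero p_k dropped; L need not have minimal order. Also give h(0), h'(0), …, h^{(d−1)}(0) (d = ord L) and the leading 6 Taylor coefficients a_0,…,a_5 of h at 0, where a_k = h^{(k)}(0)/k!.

f: a_k = 4, 4, 20, 36, 116, 260, …
h₀=f(r): pull back L_f along r ⇒ L₀.
h=∫₀ˣh₀: take L = L₀·Dx.
L = (1 + 9·x)·Dx + (-1 - 2·x + 3·x^2 + 4·x^3)·Dx^2  (order 2).
h: a_k = 0, 4, 2, 16/3, 0, 64/5, …
ICs: h(0) = 0, h′(0) = 4.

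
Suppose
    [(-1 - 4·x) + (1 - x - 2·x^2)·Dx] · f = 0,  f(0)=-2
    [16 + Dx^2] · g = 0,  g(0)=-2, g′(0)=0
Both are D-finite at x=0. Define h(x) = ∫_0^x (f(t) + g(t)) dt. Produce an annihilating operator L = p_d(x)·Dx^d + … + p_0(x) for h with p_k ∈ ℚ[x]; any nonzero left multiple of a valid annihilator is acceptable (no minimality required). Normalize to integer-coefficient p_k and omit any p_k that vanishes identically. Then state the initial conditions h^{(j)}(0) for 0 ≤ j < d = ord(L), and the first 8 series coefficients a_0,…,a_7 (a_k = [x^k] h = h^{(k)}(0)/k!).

L = (368 + 1408·x - 256·x^2 + 512·x^3 + 2560·x^4 + 2048·x^5)·Dx + (-176 + 336·x + 384·x^2 - 1024·x^3 - 384·x^4 + 1536·x^5 + 1024·x^6)·Dx^2 + (23 + 88·x - 16·x^2 + 32·x^3 + 160·x^4 + 128·x^5)·Dx^3 + (-11 + 21·x + 24·x^2 - 64·x^3 - 24·x^4 + 96·x^5 + 64·x^6)·Dx^4  (order 4).
h: a_k = 0, -4, -1, 10/3, -5/2, -26/3, -7, -3358/315, …
ICs: h(0) = 0, h′(0) = -4, h′′(0) = -2, h′′′(0) = 20.

f: a_k = -2, -2, -6, -10, -22, -42, -86, -170, …
g: a_k = -2, 0, 16, 0, -64/3, 0, 512/45, 0, …
h₀=f+g: left-lcm gives L₀, ord ≤ 3.
∫: right-multiply L₀ by Dx.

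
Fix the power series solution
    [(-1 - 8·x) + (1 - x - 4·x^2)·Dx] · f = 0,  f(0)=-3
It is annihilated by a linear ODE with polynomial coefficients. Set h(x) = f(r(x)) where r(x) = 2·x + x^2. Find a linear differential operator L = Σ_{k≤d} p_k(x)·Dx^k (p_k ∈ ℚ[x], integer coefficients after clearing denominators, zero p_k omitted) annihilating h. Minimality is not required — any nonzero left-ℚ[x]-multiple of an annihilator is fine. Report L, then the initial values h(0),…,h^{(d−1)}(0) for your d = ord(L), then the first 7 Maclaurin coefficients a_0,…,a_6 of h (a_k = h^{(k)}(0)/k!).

f: a_k = -3, -3, -15, -27, -87, -195, -543, …
f∘r: x↦r, Dx↦Dx/r' in L_f ⇒ L₀.
L = (2 + 34·x + 48·x^2 + 16·x^3) + (-1 + 2·x + 17·x^2 + 16·x^3 + 4·x^4)·Dx  (order 1).
h: a_k = -3, -6, -63, -276, -1731, -9186, -52467, …
ICs: h(0) = -3.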